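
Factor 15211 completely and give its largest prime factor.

53

15211 = 7 · 2173
2173 = 41 · 53
53 is prime.
So 15211 = 7 · 41 · 53; the largest prime factor is 53.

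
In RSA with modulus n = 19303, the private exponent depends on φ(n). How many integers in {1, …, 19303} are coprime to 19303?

19008

Factor: 19303 = 97 · 199.
φ(19303) = (97−1) · (199−1) = 96 · 198 = 19008.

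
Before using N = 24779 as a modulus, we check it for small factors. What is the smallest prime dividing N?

24779 is odd.
Digit sum 29, not divisible by 3.
Ends in 9: not divisible by 5.
7: 24779 = 7·3539 + 6
11: 24779 = 11·2252 + 7
13: 24779 = 13·1906 + 1
17: 24779 = 17·1457 + 10
19: 24779 = 19·1304 + 3
23: 24779 = 23·1077 + 8
29: 24779 = 29·854 + 13
31: 24779 = 31·799 + 10
37: 24779 = 37·669 + 26
41: 24779 = 41·604 + 15
43: 24779 = 43·576 + 11
47: 24779 = 47·527 + 10
53: 24779 = 53·467 + 28
59: 24779 = 59·419 + 58
61: 24779 = 61·406 + 13
67: 24779 = 67·369 + 56
71: 24779 = 71·349

71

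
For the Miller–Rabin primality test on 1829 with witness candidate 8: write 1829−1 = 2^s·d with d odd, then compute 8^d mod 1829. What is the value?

157

1829 − 1 = 1828 = 2^2 · 457, so d = 457.
8^1 ≡ 8 (mod 1829)
8^2 ≡ 8^2 = 64 ≡ 64 (mod 1829)
8^4 ≡ 64^2 = 4096 ≡ 438 (mod 1829)
8^8 ≡ 438^2 = 191844 ≡ 1628 (mod 1829)
8^16 ≡ 1628^2 = 2650384 ≡ 163 (mod 1829)
8^32 ≡ 163^2 = 26569 ≡ 963 (mod 1829)
8^64 ≡ 963^2 = 927369 ≡ 66 (mod 1829)
8^128 ≡ 66^2 = 4356 ≡ 698 (mod 1829)
8^256 ≡ 698^2 = 487204 ≡ 690 (mod 1829)
457 = 256 + 128 + 64 + 8 + 1 in binary powers of 2.
So 8^457 ≡ 690 · 698 · 66 · 1628 · 8 ≡ 157 (mod 1829).
Squaring chain: 157 → 872; never reaches −1, so base 8 is a Miller–Rabin witness that 1829 is composite.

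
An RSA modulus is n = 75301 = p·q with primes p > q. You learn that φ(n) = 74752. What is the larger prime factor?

293

φ(n) = (p−1)(q−1) = n − (p+q) + 1, so p + q = 75301 − 74752 + 1 = 550.
p and q are the roots of t² − 550t + 75301 = 0.
Discriminant: 550² − 4·75301 = 302500 − 301204 = 1296; √1296 = 36.
q = (550 − 36)/2 = 257, p = (550 + 36)/2 = 293.
Check: 257 · 293 = 75301.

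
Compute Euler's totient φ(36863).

36480

Factor: 36863 = 191 · 193.
φ(36863) = (191−1) · (193−1) = 190 · 192 = 36480.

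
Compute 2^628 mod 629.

305

2^1 ≡ 2 (mod 629)
2^2 ≡ 2^2 = 4 ≡ 4 (mod 629)
2^4 ≡ 4^2 = 16 ≡ 16 (mod 629)
2^8 ≡ 16^2 = 256 ≡ 256 (mod 629)
2^16 ≡ 256^2 = 65536 ≡ 120 (mod 629)
2^32 ≡ 120^2 = 14400 ≡ 562 (mod 629)
2^64 ≡ 562^2 = 315844 ≡ 86 (mod 629)
2^128 ≡ 86^2 = 7396 ≡ 477 (mod 629)
2^256 ≡ 477^2 = 227529 ≡ 460 (mod 629)
2^512 ≡ 460^2 = 211600 ≡ 256 (mod 629)
628 = 512 + 64 + 32 + 16 + 4 in binary powers of 2.
So 2^628 ≡ 256 · 86 · 562 · 120 · 16 ≡ 305 (mod 629).
Since 305 ≠ 1, base 2 is a Fermat witness: 629 is composite.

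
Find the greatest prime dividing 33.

33 = 3 · 11
11 is prime.
So 33 = 3 · 11; the largest prime factor is 11.

11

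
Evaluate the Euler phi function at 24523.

Factor: 24523 = 137 · 179.
φ(24523) = (137−1) · (179−1) = 136 · 178 = 24208.

24208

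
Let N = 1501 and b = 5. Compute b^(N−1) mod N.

64

5^1 ≡ 5 (mod 1501)
5^2 ≡ 5^2 = 25 ≡ 25 (mod 1501)
5^4 ≡ 25^2 = 625 ≡ 625 (mod 1501)
5^8 ≡ 625^2 = 390625 ≡ 365 (mod 1501)
5^16 ≡ 365^2 = 133225 ≡ 1137 (mod 1501)
5^32 ≡ 1137^2 = 1292769 ≡ 408 (mod 1501)
5^64 ≡ 408^2 = 166464 ≡ 1354 (mod 1501)
5^128 ≡ 1354^2 = 1833316 ≡ 595 (mod 1501)
5^256 ≡ 595^2 = 354025 ≡ 1290 (mod 1501)
5^512 ≡ 1290^2 = 1664100 ≡ 992 (mod 1501)
5^1024 ≡ 992^2 = 984064 ≡ 909 (mod 1501)
1500 = 1024 + 256 + 128 + 64 + 16 + 8 + 4 in binary powers of 2.
So 5^1500 ≡ 909 · 1290 · 595 · 1354 · 1137 · 365 · 625 ≡ 64 (mod 1501).
Since 64 ≠ 1, base 5 is a Fermat witness: 1501 is composite.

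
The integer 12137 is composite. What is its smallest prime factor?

12137 is odd.
Digit sum 14, not divisible by 3.
Ends in 7: not divisible by 5.
7: 12137 = 7·1733 + 6
11: 12137 = 11·1103 + 4
13: 12137 = 13·933 + 8
17: 12137 = 17·713 + 16
19: 12137 = 19·638 + 15
23: 12137 = 23·527 + 16
29: 12137 = 29·418 + 15
31: 12137 = 31·391 + 16
37: 12137 = 37·328 + 1
41: 12137 = 41·296 + 1
43: 12137 = 43·282 + 11
47: 12137 = 47·258 + 11
53: 12137 = 53·229

53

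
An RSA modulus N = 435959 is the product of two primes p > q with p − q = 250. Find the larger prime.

797

Since p = q + 250, we have 435959 = q(q + 250), so q² + 250q − 435959 = 0.
Discriminant: 250² + 4·435959 = 62500 + 1743836 = 1806336; √1806336 = 1344.
q = (−250 + 1344)/2 = 547, and p = q + 250 = 797.
Check: 547 · 797 = 435959.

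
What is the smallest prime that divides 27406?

27406 is even: 2 divides it.

2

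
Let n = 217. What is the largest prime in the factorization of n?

217 = 7 · 31
31 is prime.
So 217 = 7 · 31; the largest prime factor is 31.

31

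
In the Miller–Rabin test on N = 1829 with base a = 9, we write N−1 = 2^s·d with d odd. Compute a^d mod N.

1829 − 1 = 1828 = 2^2 · 457, so d = 457.
9^1 ≡ 9 (mod 1829)
9^2 ≡ 9^2 = 81 ≡ 81 (mod 1829)
9^4 ≡ 81^2 = 6561 ≡ 1074 (mod 1829)
9^8 ≡ 1074^2 = 1153476 ≡ 1206 (mod 1829)
9^16 ≡ 1206^2 = 1454436 ≡ 381 (mod 1829)
9^32 ≡ 381^2 = 145161 ≡ 670 (mod 1829)
9^64 ≡ 670^2 = 448900 ≡ 795 (mod 1829)
9^128 ≡ 795^2 = 632025 ≡ 1020 (mod 1829)
9^256 ≡ 1020^2 = 1040400 ≡ 1528 (mod 1829)
457 = 256 + 128 + 64 + 8 + 1 in binary powers of 2.
So 9^457 ≡ 1528 · 1020 · 795 · 1206 · 9 ≡ 1405 (mod 1829).
Squaring chain: 1405 → 534; never reaches −1, so base 9 is a Miller–Rabin witness that 1829 is composite.

1405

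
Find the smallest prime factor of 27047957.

27047957 is odd.
Digit sum 41, not divisible by 3.
Ends in 7: not divisible by 5.
7: 27047957 = 7·3863993 + 6
11: 27047957 = 11·2458905 + 2
13: 27047957 = 13·2080612 + 1
17: 27047957 = 17·1591056 + 5
19: 27047957 = 19·1423576 + 13
23: 27047957 = 23·1175998 + 3
29: 27047957 = 29·932688 + 5
31: 27047957 = 31·872514 + 23
37: 27047957 = 37·731025 + 32
41: 27047957 = 41·659706 + 11
43: 27047957 = 43·629022 + 11
47: 27047957 = 47·575488 + 21
53: 27047957 = 53·510338 + 43
59: 27047957 = 59·458439 + 56
61: 27047957 = 61·443409 + 8
67: 27047957 = 67·403700 + 57
71: 27047957 = 71·380957 + 10
73: 27047957 = 73·370519 + 70
79: 27047957 = 79·342379 + 16
83: 27047957 = 83·325879

83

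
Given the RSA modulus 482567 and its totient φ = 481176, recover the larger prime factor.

φ(n) = (p−1)(q−1) = n − (p+q) + 1, so p + q = 482567 − 481176 + 1 = 1392.
p and q are the roots of t² − 1392t + 482567 = 0.
Discriminant: 1392² − 4·482567 = 1937664 − 1930268 = 7396; √7396 = 86.
q = (1392 − 86)/2 = 653, p = (1392 + 86)/2 = 739.
Check: 653 · 739 = 482567.

739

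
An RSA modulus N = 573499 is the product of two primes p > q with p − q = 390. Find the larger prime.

977

Since p = q + 390, we have 573499 = q(q + 390), so q² + 390q − 573499 = 0.
Discriminant: 390² + 4·573499 = 152100 + 2293996 = 2446096; √2446096 = 1564.
q = (−390 + 1564)/2 = 587, and p = q + 390 = 977.
Check: 587 · 977 = 573499.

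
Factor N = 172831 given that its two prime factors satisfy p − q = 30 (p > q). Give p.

431

Since p = q + 30, we have 172831 = q(q + 30), so q² + 30q − 172831 = 0.
Discriminant: 30² + 4·172831 = 900 + 691324 = 692224; √692224 = 832.
q = (−30 + 832)/2 = 401, and p = q + 30 = 431.
Check: 401 · 431 = 172831.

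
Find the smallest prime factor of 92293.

17

92293 is odd.
Digit sum 25, not divisible by 3.
Ends in 3: not divisible by 5.
7: 92293 = 7·13184 + 5
11: 92293 = 11·8390 + 3
13: 92293 = 13·7099 + 6
17: 92293 = 17·5429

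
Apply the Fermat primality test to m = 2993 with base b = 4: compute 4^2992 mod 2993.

1205

4^1 ≡ 4 (mod 2993)
4^2 ≡ 4^2 = 16 ≡ 16 (mod 2993)
4^4 ≡ 16^2 = 256 ≡ 256 (mod 2993)
4^8 ≡ 256^2 = 65536 ≡ 2683 (mod 2993)
4^16 ≡ 2683^2 = 7198489 ≡ 324 (mod 2993)
4^32 ≡ 324^2 = 104976 ≡ 221 (mod 2993)
4^64 ≡ 221^2 = 48841 ≡ 953 (mod 2993)
4^128 ≡ 953^2 = 908209 ≡ 1330 (mod 2993)
4^256 ≡ 1330^2 = 1768900 ≡ 37 (mod 2993)
4^512 ≡ 37^2 = 1369 ≡ 1369 (mod 2993)
4^1024 ≡ 1369^2 = 1874161 ≡ 543 (mod 2993)
4^2048 ≡ 543^2 = 294849 ≡ 1535 (mod 2993)
2992 = 2048 + 512 + 256 + 128 + 32 + 16 in binary powers of 2.
So 4^2992 ≡ 1535 · 1369 · 37 · 1330 · 221 · 324 ≡ 1205 (mod 2993).
Since 1205 ≠ 1, base 4 is a Fermat witness: 2993 is composite.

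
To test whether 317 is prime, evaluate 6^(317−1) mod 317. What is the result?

6^1 ≡ 6 (mod 317)
6^2 ≡ 6^2 = 36 ≡ 36 (mod 317)
6^4 ≡ 36^2 = 1296 ≡ 28 (mod 317)
6^8 ≡ 28^2 = 784 ≡ 150 (mod 317)
6^16 ≡ 150^2 = 22500 ≡ 310 (mod 317)
6^32 ≡ 310^2 = 96100 ≡ 49 (mod 317)
6^64 ≡ 49^2 = 2401 ≡ 182 (mod 317)
6^128 ≡ 182^2 = 33124 ≡ 156 (mod 317)
6^256 ≡ 156^2 = 24336 ≡ 244 (mod 317)
316 = 256 + 32 + 16 + 8 + 4 in binary powers of 2.
So 6^316 ≡ 244 · 49 · 310 · 150 · 28 ≡ 1 (mod 317).
Since the result is 1, base 6 gives no evidence that 317 is composite.

1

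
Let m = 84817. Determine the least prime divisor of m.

84817 is odd.
Digit sum 28, not divisible by 3.
Ends in 7: not divisible by 5.
7: 84817 = 7·12116 + 5
11: 84817 = 11·7710 + 7
13: 84817 = 13·6524 + 5
17: 84817 = 17·4989 + 4
19: 84817 = 19·4464 + 1
23: 84817 = 23·3687 + 16
29: 84817 = 29·2924 + 21
31: 84817 = 31·2736 + 1
37: 84817 = 37·2292 + 13
41: 84817 = 41·2068 + 29
43: 84817 = 43·1972 + 21
47: 84817 = 47·1804 + 29
53: 84817 = 53·1600 + 17
59: 84817 = 59·1437 + 34
61: 84817 = 61·1390 + 27
67: 84817 = 67·1265 + 62
71: 84817 = 71·1194 + 43
73: 84817 = 73·1161 + 64
79: 84817 = 79·1073 + 50
83: 84817 = 83·1021 + 74
89: 84817 = 89·953

89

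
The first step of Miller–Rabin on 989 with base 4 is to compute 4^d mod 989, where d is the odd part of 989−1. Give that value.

989 − 1 = 988 = 2^2 · 247, so d = 247.
4^1 ≡ 4 (mod 989)
4^2 ≡ 4^2 = 16 ≡ 16 (mod 989)
4^4 ≡ 16^2 = 256 ≡ 256 (mod 989)
4^8 ≡ 256^2 = 65536 ≡ 262 (mod 989)
4^16 ≡ 262^2 = 68644 ≡ 403 (mod 989)
4^32 ≡ 403^2 = 162409 ≡ 213 (mod 989)
4^64 ≡ 213^2 = 45369 ≡ 864 (mod 989)
4^128 ≡ 864^2 = 746496 ≡ 790 (mod 989)
247 = 128 + 64 + 32 + 16 + 4 + 2 + 1 in binary powers of 2.
So 4^247 ≡ 790 · 864 · 213 · 403 · 256 · 16 · 4 ≡ 403 (mod 989).
Squaring chain: 403 → 213; never reaches −1, so base 4 is a Miller–Rabin witness that 989 is composite.

403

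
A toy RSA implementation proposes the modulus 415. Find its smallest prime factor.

415 is odd.
Digit sum 10, not divisible by 3.
Ends in 5: divisible by 5.

5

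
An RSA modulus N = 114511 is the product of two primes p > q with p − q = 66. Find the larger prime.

373

Since p = q + 66, we have 114511 = q(q + 66), so q² + 66q − 114511 = 0.
Discriminant: 66² + 4·114511 = 4356 + 458044 = 462400; √462400 = 680.
q = (−66 + 680)/2 = 307, and p = q + 66 = 373.
Check: 307 · 373 = 114511.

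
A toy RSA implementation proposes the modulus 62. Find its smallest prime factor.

62 is even: 2 divides it.

2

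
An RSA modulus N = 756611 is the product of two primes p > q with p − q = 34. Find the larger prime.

Since p = q + 34, we have 756611 = q(q + 34), so q² + 34q − 756611 = 0.
Discriminant: 34² + 4·756611 = 1156 + 3026444 = 3027600; √3027600 = 1740.
q = (−34 + 1740)/2 = 853, and p = q + 34 = 887.
Check: 853 · 887 = 756611.

887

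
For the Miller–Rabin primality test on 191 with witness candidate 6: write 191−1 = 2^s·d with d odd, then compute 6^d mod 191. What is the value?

1

191 − 1 = 190 = 2^1 · 95, so d = 95.
6^1 ≡ 6 (mod 191)
6^2 ≡ 6^2 = 36 ≡ 36 (mod 191)
6^4 ≡ 36^2 = 1296 ≡ 150 (mod 191)
6^8 ≡ 150^2 = 22500 ≡ 153 (mod 191)
6^16 ≡ 153^2 = 23409 ≡ 107 (mod 191)
6^32 ≡ 107^2 = 11449 ≡ 180 (mod 191)
6^64 ≡ 180^2 = 32400 ≡ 121 (mod 191)
95 = 64 + 16 + 8 + 4 + 2 + 1 in binary powers of 2.
So 6^95 ≡ 121 · 107 · 153 · 150 · 36 · 6 ≡ 1 (mod 191).
Since 6^d ≡ 1 (mod 191), base 6 does not prove 191 composite.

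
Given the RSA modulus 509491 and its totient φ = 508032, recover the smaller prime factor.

φ(n) = (p−1)(q−1) = n − (p+q) + 1, so p + q = 509491 − 508032 + 1 = 1460.
p and q are the roots of t² − 1460t + 509491 = 0.
Discriminant: 1460² − 4·509491 = 2131600 − 2037964 = 93636; √93636 = 306.
q = (1460 − 306)/2 = 577, p = (1460 + 306)/2 = 883.
Check: 577 · 883 = 509491.

577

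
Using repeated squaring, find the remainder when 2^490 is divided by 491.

2^1 ≡ 2 (mod 491)
2^2 ≡ 2^2 = 4 ≡ 4 (mod 491)
2^4 ≡ 4^2 = 16 ≡ 16 (mod 491)
2^8 ≡ 16^2 = 256 ≡ 256 (mod 491)
2^16 ≡ 256^2 = 65536 ≡ 233 (mod 491)
2^32 ≡ 233^2 = 54289 ≡ 279 (mod 491)
2^64 ≡ 279^2 = 77841 ≡ 263 (mod 491)
2^128 ≡ 263^2 = 69169 ≡ 429 (mod 491)
2^256 ≡ 429^2 = 184041 ≡ 407 (mod 491)
490 = 256 + 128 + 64 + 32 + 8 + 2 in binary powers of 2.
So 2^490 ≡ 407 · 429 · 263 · 279 · 256 · 4 ≡ 1 (mod 491).
Since the result is 1, base 2 gives no evidence that 491 is composite.

1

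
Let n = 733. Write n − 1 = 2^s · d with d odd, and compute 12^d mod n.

733 − 1 = 732 = 2^2 · 183, so d = 183.
12^1 ≡ 12 (mod 733)
12^2 ≡ 12^2 = 144 ≡ 144 (mod 733)
12^4 ≡ 144^2 = 20736 ≡ 212 (mod 733)
12^8 ≡ 212^2 = 44944 ≡ 231 (mod 733)
12^16 ≡ 231^2 = 53361 ≡ 585 (mod 733)
12^32 ≡ 585^2 = 342225 ≡ 647 (mod 733)
12^64 ≡ 647^2 = 418609 ≡ 66 (mod 733)
12^128 ≡ 66^2 = 4356 ≡ 691 (mod 733)
183 = 128 + 32 + 16 + 4 + 2 + 1 in binary powers of 2.
So 12^183 ≡ 691 · 647 · 585 · 212 · 144 · 12 ≡ 732 (mod 733).
Since 12^d ≡ 732 (mod 733), base 12 does not prove 733 composite.

732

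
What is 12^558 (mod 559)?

183

12^1 ≡ 12 (mod 559)
12^2 ≡ 12^2 = 144 ≡ 144 (mod 559)
12^4 ≡ 144^2 = 20736 ≡ 53 (mod 559)
12^8 ≡ 53^2 = 2809 ≡ 14 (mod 559)
12^16 ≡ 14^2 = 196 ≡ 196 (mod 559)
12^32 ≡ 196^2 = 38416 ≡ 404 (mod 559)
12^64 ≡ 404^2 = 163216 ≡ 547 (mod 559)
12^128 ≡ 547^2 = 299209 ≡ 144 (mod 559)
12^256 ≡ 144^2 = 20736 ≡ 53 (mod 559)
12^512 ≡ 53^2 = 2809 ≡ 14 (mod 559)
558 = 512 + 32 + 8 + 4 + 2 in binary powers of 2.
So 12^558 ≡ 14 · 404 · 14 · 53 · 144 ≡ 183 (mod 559).
Since 183 ≠ 1, base 12 is a Fermat witness: 559 is composite.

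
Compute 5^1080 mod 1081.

5^1 ≡ 5 (mod 1081)
5^2 ≡ 5^2 = 25 ≡ 25 (mod 1081)
5^4 ≡ 25^2 = 625 ≡ 625 (mod 1081)
5^8 ≡ 625^2 = 390625 ≡ 384 (mod 1081)
5^16 ≡ 384^2 = 147456 ≡ 440 (mod 1081)
5^32 ≡ 440^2 = 193600 ≡ 101 (mod 1081)
5^64 ≡ 101^2 = 10201 ≡ 472 (mod 1081)
5^128 ≡ 472^2 = 222784 ≡ 98 (mod 1081)
5^256 ≡ 98^2 = 9604 ≡ 956 (mod 1081)
5^512 ≡ 956^2 = 913936 ≡ 491 (mod 1081)
5^1024 ≡ 491^2 = 241081 ≡ 18 (mod 1081)
1080 = 1024 + 32 + 16 + 8 in binary powers of 2.
So 5^1080 ≡ 18 · 101 · 440 · 384 ≡ 968 (mod 1081).
Since 968 ≠ 1, base 5 is a Fermat witness: 1081 is composite.

968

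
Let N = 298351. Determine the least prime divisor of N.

61

298351 is odd.
Digit sum 28, not divisible by 3.
Ends in 1: not divisible by 5.
7: 298351 = 7·42621 + 4
11: 298351 = 11·27122 + 9
13: 298351 = 13·22950 + 1
17: 298351 = 17·17550 + 1
19: 298351 = 19·15702 + 13
23: 298351 = 23·12971 + 18
29: 298351 = 29·10287 + 28
31: 298351 = 31·9624 + 7
37: 298351 = 37·8063 + 20
41: 298351 = 41·7276 + 35
43: 298351 = 43·6938 + 17
47: 298351 = 47·6347 + 42
53: 298351 = 53·5629 + 14
59: 298351 = 59·5056 + 47
61: 298351 = 61·4891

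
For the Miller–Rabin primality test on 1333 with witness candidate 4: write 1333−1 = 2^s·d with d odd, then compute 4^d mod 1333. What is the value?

1333 − 1 = 1332 = 2^2 · 333, so d = 333.
4^1 ≡ 4 (mod 1333)
4^2 ≡ 4^2 = 16 ≡ 16 (mod 1333)
4^4 ≡ 16^2 = 256 ≡ 256 (mod 1333)
4^8 ≡ 256^2 = 65536 ≡ 219 (mod 1333)
4^16 ≡ 219^2 = 47961 ≡ 1306 (mod 1333)
4^32 ≡ 1306^2 = 1705636 ≡ 729 (mod 1333)
4^64 ≡ 729^2 = 531441 ≡ 907 (mod 1333)
4^128 ≡ 907^2 = 822649 ≡ 188 (mod 1333)
4^256 ≡ 188^2 = 35344 ≡ 686 (mod 1333)
333 = 256 + 64 + 8 + 4 + 1 in binary powers of 2.
So 4^333 ≡ 686 · 907 · 219 · 256 · 4 ≡ 901 (mod 1333).
Squaring chain: 901 → 4; never reaches −1, so base 4 is a Miller–Rabin witness that 1333 is composite.

901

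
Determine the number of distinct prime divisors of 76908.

76908 = 2^2 · 19227
19227 = 3 · 6409
6409 = 13 · 493
493 = 17 · 29
76908 = 2^2 · 3 · 13 · 17 · 29, which has 5 distinct prime factors.

5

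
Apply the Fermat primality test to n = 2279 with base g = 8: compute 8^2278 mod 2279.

520

8^1 ≡ 8 (mod 2279)
8^2 ≡ 8^2 = 64 ≡ 64 (mod 2279)
8^4 ≡ 64^2 = 4096 ≡ 1817 (mod 2279)
8^8 ≡ 1817^2 = 3301489 ≡ 1497 (mod 2279)
8^16 ≡ 1497^2 = 2241009 ≡ 752 (mod 2279)
8^32 ≡ 752^2 = 565504 ≡ 312 (mod 2279)
8^64 ≡ 312^2 = 97344 ≡ 1626 (mod 2279)
8^128 ≡ 1626^2 = 2643876 ≡ 236 (mod 2279)
8^256 ≡ 236^2 = 55696 ≡ 1000 (mod 2279)
8^512 ≡ 1000^2 = 1000000 ≡ 1798 (mod 2279)
8^1024 ≡ 1798^2 = 3232804 ≡ 1182 (mod 2279)
8^2048 ≡ 1182^2 = 1397124 ≡ 97 (mod 2279)
2278 = 2048 + 128 + 64 + 32 + 4 + 2 in binary powers of 2.
So 8^2278 ≡ 97 · 236 · 1626 · 312 · 1817 · 64 ≡ 520 (mod 2279).
Since 520 ≠ 1, base 8 is a Fermat witness: 2279 is composite.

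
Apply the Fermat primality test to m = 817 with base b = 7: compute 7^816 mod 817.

7^1 ≡ 7 (mod 817)
7^2 ≡ 7^2 = 49 ≡ 49 (mod 817)
7^4 ≡ 49^2 = 2401 ≡ 767 (mod 817)
7^8 ≡ 767^2 = 588289 ≡ 49 (mod 817)
7^16 ≡ 49^2 = 2401 ≡ 767 (mod 817)
7^32 ≡ 767^2 = 588289 ≡ 49 (mod 817)
7^64 ≡ 49^2 = 2401 ≡ 767 (mod 817)
7^128 ≡ 767^2 = 588289 ≡ 49 (mod 817)
7^256 ≡ 49^2 = 2401 ≡ 767 (mod 817)
7^512 ≡ 767^2 = 588289 ≡ 49 (mod 817)
816 = 512 + 256 + 32 + 16 in binary powers of 2.
So 7^816 ≡ 49 · 767 · 49 · 767 ≡ 1 (mod 817).
Since the result is 1, base 7 gives no evidence that 817 is composite.

1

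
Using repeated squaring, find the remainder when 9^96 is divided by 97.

1

9^1 ≡ 9 (mod 97)
9^2 ≡ 9^2 = 81 ≡ 81 (mod 97)
9^4 ≡ 81^2 = 6561 ≡ 62 (mod 97)
9^8 ≡ 62^2 = 3844 ≡ 61 (mod 97)
9^16 ≡ 61^2 = 3721 ≡ 35 (mod 97)
9^32 ≡ 35^2 = 1225 ≡ 61 (mod 97)
9^64 ≡ 61^2 = 3721 ≡ 35 (mod 97)
96 = 64 + 32 in binary powers of 2.
So 9^96 ≡ 35 · 61 ≡ 1 (mod 97).
Since the result is 1, base 9 gives no evidence that 97 is composite.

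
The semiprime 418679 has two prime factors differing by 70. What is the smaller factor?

613

Since p = q + 70, we have 418679 = q(q + 70), so q² + 70q − 418679 = 0.
Discriminant: 70² + 4·418679 = 4900 + 1674716 = 1679616; √1679616 = 1296.
q = (−70 + 1296)/2 = 613, and p = q + 70 = 683.
Check: 613 · 683 = 418679.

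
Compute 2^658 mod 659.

2^1 ≡ 2 (mod 659)
2^2 ≡ 2^2 = 4 ≡ 4 (mod 659)
2^4 ≡ 4^2 = 16 ≡ 16 (mod 659)
2^8 ≡ 16^2 = 256 ≡ 256 (mod 659)
2^16 ≡ 256^2 = 65536 ≡ 295 (mod 659)
2^32 ≡ 295^2 = 87025 ≡ 37 (mod 659)
2^64 ≡ 37^2 = 1369 ≡ 51 (mod 659)
2^128 ≡ 51^2 = 2601 ≡ 624 (mod 659)
2^256 ≡ 624^2 = 389376 ≡ 566 (mod 659)
2^512 ≡ 566^2 = 320356 ≡ 82 (mod 659)
658 = 512 + 128 + 16 + 2 in binary powers of 2.
So 2^658 ≡ 82 · 624 · 295 · 4 ≡ 1 (mod 659).
Since the result is 1, base 2 gives no evidence that 659 is composite.

1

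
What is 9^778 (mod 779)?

9^1 ≡ 9 (mod 779)
9^2 ≡ 9^2 = 81 ≡ 81 (mod 779)
9^4 ≡ 81^2 = 6561 ≡ 329 (mod 779)
9^8 ≡ 329^2 = 108241 ≡ 739 (mod 779)
9^16 ≡ 739^2 = 546121 ≡ 42 (mod 779)
9^32 ≡ 42^2 = 1764 ≡ 206 (mod 779)
9^64 ≡ 206^2 = 42436 ≡ 370 (mod 779)
9^128 ≡ 370^2 = 136900 ≡ 575 (mod 779)
9^256 ≡ 575^2 = 330625 ≡ 329 (mod 779)
9^512 ≡ 329^2 = 108241 ≡ 739 (mod 779)
778 = 512 + 256 + 8 + 2 in binary powers of 2.
So 9^778 ≡ 739 · 329 · 739 · 81 ≡ 614 (mod 779).
Since 614 ≠ 1, base 9 is a Fermat witness: 779 is composite.

614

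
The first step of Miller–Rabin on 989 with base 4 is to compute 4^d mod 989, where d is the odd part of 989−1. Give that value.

403

989 − 1 = 988 = 2^2 · 247, so d = 247.
4^1 ≡ 4 (mod 989)
4^2 ≡ 4^2 = 16 ≡ 16 (mod 989)
4^4 ≡ 16^2 = 256 ≡ 256 (mod 989)
4^8 ≡ 256^2 = 65536 ≡ 262 (mod 989)
4^16 ≡ 262^2 = 68644 ≡ 403 (mod 989)
4^32 ≡ 403^2 = 162409 ≡ 213 (mod 989)
4^64 ≡ 213^2 = 45369 ≡ 864 (mod 989)
4^128 ≡ 864^2 = 746496 ≡ 790 (mod 989)
247 = 128 + 64 + 32 + 16 + 4 + 2 + 1 in binary powers of 2.
So 4^247 ≡ 790 · 864 · 213 · 403 · 256 · 16 · 4 ≡ 403 (mod 989).
Squaring chain: 403 → 213; never reaches −1, so base 4 is a Miller–Rabin witness that 989 is composite.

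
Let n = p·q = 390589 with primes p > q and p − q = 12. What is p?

631

Since p = q + 12, we have 390589 = q(q + 12), so q² + 12q − 390589 = 0.
Discriminant: 12² + 4·390589 = 144 + 1562356 = 1562500; √1562500 = 1250.
q = (−12 + 1250)/2 = 619, and p = q + 12 = 631.
Check: 619 · 631 = 390589.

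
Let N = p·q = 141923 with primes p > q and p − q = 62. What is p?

409

Since p = q + 62, we have 141923 = q(q + 62), so q² + 62q − 141923 = 0.
Discriminant: 62² + 4·141923 = 3844 + 567692 = 571536; √571536 = 756.
q = (−62 + 756)/2 = 347, and p = q + 62 = 409.
Check: 347 · 409 = 141923.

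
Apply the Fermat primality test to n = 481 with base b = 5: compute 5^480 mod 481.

5^1 ≡ 5 (mod 481)
5^2 ≡ 5^2 = 25 ≡ 25 (mod 481)
5^4 ≡ 25^2 = 625 ≡ 144 (mod 481)
5^8 ≡ 144^2 = 20736 ≡ 53 (mod 481)
5^16 ≡ 53^2 = 2809 ≡ 404 (mod 481)
5^32 ≡ 404^2 = 163216 ≡ 157 (mod 481)
5^64 ≡ 157^2 = 24649 ≡ 118 (mod 481)
5^128 ≡ 118^2 = 13924 ≡ 456 (mod 481)
5^256 ≡ 456^2 = 207936 ≡ 144 (mod 481)
480 = 256 + 128 + 64 + 32 in binary powers of 2.
So 5^480 ≡ 144 · 456 · 118 · 157 ≡ 417 (mod 481).
Since 417 ≠ 1, base 5 is a Fermat witness: 481 is composite.

417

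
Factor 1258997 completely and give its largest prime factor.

1258997 = 19 · 66263
66263 = 23 · 2881
2881 = 43 · 67
67 is prime.
So 1258997 = 19 · 23 · 43 · 67; the largest prime factor is 67.

67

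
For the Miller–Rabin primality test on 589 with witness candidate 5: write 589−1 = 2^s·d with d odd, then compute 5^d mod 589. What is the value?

125

589 − 1 = 588 = 2^2 · 147, so d = 147.
5^1 ≡ 5 (mod 589)
5^2 ≡ 5^2 = 25 ≡ 25 (mod 589)
5^4 ≡ 25^2 = 625 ≡ 36 (mod 589)
5^8 ≡ 36^2 = 1296 ≡ 118 (mod 589)
5^16 ≡ 118^2 = 13924 ≡ 377 (mod 589)
5^32 ≡ 377^2 = 142129 ≡ 180 (mod 589)
5^64 ≡ 180^2 = 32400 ≡ 5 (mod 589)
5^128 ≡ 5^2 = 25 ≡ 25 (mod 589)
147 = 128 + 16 + 2 + 1 in binary powers of 2.
So 5^147 ≡ 25 · 377 · 25 · 5 ≡ 125 (mod 589).
Squaring chain: 125 → 311; never reaches −1, so base 5 is a Miller–Rabin witness that 589 is composite.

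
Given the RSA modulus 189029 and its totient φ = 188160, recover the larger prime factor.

φ(n) = (p−1)(q−1) = n − (p+q) + 1, so p + q = 189029 − 188160 + 1 = 870.
p and q are the roots of t² − 870t + 189029 = 0.
Discriminant: 870² − 4·189029 = 756900 − 756116 = 784; √784 = 28.
q = (870 − 28)/2 = 421, p = (870 + 28)/2 = 449.
Check: 421 · 449 = 189029.

449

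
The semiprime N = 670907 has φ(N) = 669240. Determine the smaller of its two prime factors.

677

φ(n) = (p−1)(q−1) = n − (p+q) + 1, so p + q = 670907 − 669240 + 1 = 1668.
p and q are the roots of t² − 1668t + 670907 = 0.
Discriminant: 1668² − 4·670907 = 2782224 − 2683628 = 98596; √98596 = 314.
q = (1668 − 314)/2 = 677, p = (1668 + 314)/2 = 991.
Check: 677 · 991 = 670907.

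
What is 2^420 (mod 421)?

1

2^1 ≡ 2 (mod 421)
2^2 ≡ 2^2 = 4 ≡ 4 (mod 421)
2^4 ≡ 4^2 = 16 ≡ 16 (mod 421)
2^8 ≡ 16^2 = 256 ≡ 256 (mod 421)
2^16 ≡ 256^2 = 65536 ≡ 281 (mod 421)
2^32 ≡ 281^2 = 78961 ≡ 234 (mod 421)
2^64 ≡ 234^2 = 54756 ≡ 26 (mod 421)
2^128 ≡ 26^2 = 676 ≡ 255 (mod 421)
2^256 ≡ 255^2 = 65025 ≡ 191 (mod 421)
420 = 256 + 128 + 32 + 4 in binary powers of 2.
So 2^420 ≡ 191 · 255 · 234 · 16 ≡ 1 (mod 421).
Since the result is 1, base 2 gives no evidence that 421 is composite.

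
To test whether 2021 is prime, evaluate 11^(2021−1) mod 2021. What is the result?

1741

11^1 ≡ 11 (mod 2021)
11^2 ≡ 11^2 = 121 ≡ 121 (mod 2021)
11^4 ≡ 121^2 = 14641 ≡ 494 (mod 2021)
11^8 ≡ 494^2 = 244036 ≡ 1516 (mod 2021)
11^16 ≡ 1516^2 = 2298256 ≡ 379 (mod 2021)
11^32 ≡ 379^2 = 143641 ≡ 150 (mod 2021)
11^64 ≡ 150^2 = 22500 ≡ 269 (mod 2021)
11^128 ≡ 269^2 = 72361 ≡ 1626 (mod 2021)
11^256 ≡ 1626^2 = 2643876 ≡ 408 (mod 2021)
11^512 ≡ 408^2 = 166464 ≡ 742 (mod 2021)
11^1024 ≡ 742^2 = 550564 ≡ 852 (mod 2021)
2020 = 1024 + 512 + 256 + 128 + 64 + 32 + 4 in binary powers of 2.
So 11^2020 ≡ 852 · 742 · 408 · 1626 · 269 · 150 · 494 ≡ 1741 (mod 2021).
Since 1741 ≠ 1, base 11 is a Fermat witness: 2021 is composite.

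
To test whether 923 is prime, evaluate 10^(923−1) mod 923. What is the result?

10^1 ≡ 10 (mod 923)
10^2 ≡ 10^2 = 100 ≡ 100 (mod 923)
10^4 ≡ 100^2 = 10000 ≡ 770 (mod 923)
10^8 ≡ 770^2 = 592900 ≡ 334 (mod 923)
10^16 ≡ 334^2 = 111556 ≡ 796 (mod 923)
10^32 ≡ 796^2 = 633616 ≡ 438 (mod 923)
10^64 ≡ 438^2 = 191844 ≡ 783 (mod 923)
10^128 ≡ 783^2 = 613089 ≡ 217 (mod 923)
10^256 ≡ 217^2 = 47089 ≡ 16 (mod 923)
10^512 ≡ 16^2 = 256 ≡ 256 (mod 923)
922 = 512 + 256 + 128 + 16 + 8 + 2 in binary powers of 2.
So 10^922 ≡ 256 · 16 · 217 · 796 · 334 · 100 ≡ 302 (mod 923).
Since 302 ≠ 1, base 10 is a Fermat witness: 923 is composite.

302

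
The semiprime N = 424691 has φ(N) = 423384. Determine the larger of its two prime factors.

709

φ(n) = (p−1)(q−1) = n − (p+q) + 1, so p + q = 424691 − 423384 + 1 = 1308.
p and q are the roots of t² − 1308t + 424691 = 0.
Discriminant: 1308² − 4·424691 = 1710864 − 1698764 = 12100; √12100 = 110.
q = (1308 − 110)/2 = 599, p = (1308 + 110)/2 = 709.
Check: 599 · 709 = 424691.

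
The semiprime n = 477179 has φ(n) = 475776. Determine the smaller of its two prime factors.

577

φ(n) = (p−1)(q−1) = n − (p+q) + 1, so p + q = 477179 − 475776 + 1 = 1404.
p and q are the roots of t² − 1404t + 477179 = 0.
Discriminant: 1404² − 4·477179 = 1971216 − 1908716 = 62500; √62500 = 250.
q = (1404 − 250)/2 = 577, p = (1404 + 250)/2 = 827.
Check: 577 · 827 = 477179.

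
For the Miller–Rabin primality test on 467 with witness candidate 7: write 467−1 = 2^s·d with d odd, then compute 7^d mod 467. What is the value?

467 − 1 = 466 = 2^1 · 233, so d = 233.
7^1 ≡ 7 (mod 467)
7^2 ≡ 7^2 = 49 ≡ 49 (mod 467)
7^4 ≡ 49^2 = 2401 ≡ 66 (mod 467)
7^8 ≡ 66^2 = 4356 ≡ 153 (mod 467)
7^16 ≡ 153^2 = 23409 ≡ 59 (mod 467)
7^32 ≡ 59^2 = 3481 ≡ 212 (mod 467)
7^64 ≡ 212^2 = 44944 ≡ 112 (mod 467)
7^128 ≡ 112^2 = 12544 ≡ 402 (mod 467)
233 = 128 + 64 + 32 + 8 + 1 in binary powers of 2.
So 7^233 ≡ 402 · 112 · 212 · 153 · 7 ≡ 1 (mod 467).
Since 7^d ≡ 1 (mod 467), base 7 does not prove 467 composite.

1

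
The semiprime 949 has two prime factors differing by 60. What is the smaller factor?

13

Since p = q + 60, we have 949 = q(q + 60), so q² + 60q − 949 = 0.
Discriminant: 60² + 4·949 = 3600 + 3796 = 7396; √7396 = 86.
q = (−60 + 86)/2 = 13, and p = q + 60 = 73.
Check: 13 · 73 = 949.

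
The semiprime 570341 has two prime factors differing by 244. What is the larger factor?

Since p = q + 244, we have 570341 = q(q + 244), so q² + 244q − 570341 = 0.
Discriminant: 244² + 4·570341 = 59536 + 2281364 = 2340900; √2340900 = 1530.
q = (−244 + 1530)/2 = 643, and p = q + 244 = 887.
Check: 643 · 887 = 570341.

887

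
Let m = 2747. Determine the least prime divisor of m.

2747 is odd.
Digit sum 20, not divisible by 3.
Ends in 7: not divisible by 5.
7: 2747 = 7·392 + 3
11: 2747 = 11·249 + 8
13: 2747 = 13·211 + 4
17: 2747 = 17·161 + 10
19: 2747 = 19·144 + 11
23: 2747 = 23·119 + 10
29: 2747 = 29·94 + 21
31: 2747 = 31·88 + 19
37: 2747 = 37·74 + 9
41: 2747 = 41·67

41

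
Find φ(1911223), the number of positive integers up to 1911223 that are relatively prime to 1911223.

1864800

Factor: 1911223 = 101 · 127 · 149.
φ(1911223) = (101−1) · (127−1) · (149−1) = 100 · 126 · 148 = 1864800.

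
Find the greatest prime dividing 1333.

1333 = 31 · 43
43 is prime.
So 1333 = 31 · 43; the largest prime factor is 43.

43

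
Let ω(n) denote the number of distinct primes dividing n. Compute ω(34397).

34397 = 11 · 3127
3127 = 53 · 59
34397 = 11 · 53 · 59, which has 3 distinct prime factors.

3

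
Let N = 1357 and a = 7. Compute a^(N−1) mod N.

7^1 ≡ 7 (mod 1357)
7^2 ≡ 7^2 = 49 ≡ 49 (mod 1357)
7^4 ≡ 49^2 = 2401 ≡ 1044 (mod 1357)
7^8 ≡ 1044^2 = 1089936 ≡ 265 (mod 1357)
7^16 ≡ 265^2 = 70225 ≡ 1018 (mod 1357)
7^32 ≡ 1018^2 = 1036324 ≡ 933 (mod 1357)
7^64 ≡ 933^2 = 870489 ≡ 652 (mod 1357)
7^128 ≡ 652^2 = 425104 ≡ 363 (mod 1357)
7^256 ≡ 363^2 = 131769 ≡ 140 (mod 1357)
7^512 ≡ 140^2 = 19600 ≡ 602 (mod 1357)
7^1024 ≡ 602^2 = 362404 ≡ 85 (mod 1357)
1356 = 1024 + 256 + 64 + 8 + 4 in binary powers of 2.
So 7^1356 ≡ 85 · 140 · 652 · 265 · 1044 ≡ 163 (mod 1357).
Since 163 ≠ 1, base 7 is a Fermat witness: 1357 is composite.

163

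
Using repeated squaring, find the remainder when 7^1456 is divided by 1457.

7^1 ≡ 7 (mod 1457)
7^2 ≡ 7^2 = 49 ≡ 49 (mod 1457)
7^4 ≡ 49^2 = 2401 ≡ 944 (mod 1457)
7^8 ≡ 944^2 = 891136 ≡ 909 (mod 1457)
7^16 ≡ 909^2 = 826281 ≡ 162 (mod 1457)
7^32 ≡ 162^2 = 26244 ≡ 18 (mod 1457)
7^64 ≡ 18^2 = 324 ≡ 324 (mod 1457)
7^128 ≡ 324^2 = 104976 ≡ 72 (mod 1457)
7^256 ≡ 72^2 = 5184 ≡ 813 (mod 1457)
7^512 ≡ 813^2 = 660969 ≡ 948 (mod 1457)
7^1024 ≡ 948^2 = 898704 ≡ 1192 (mod 1457)
1456 = 1024 + 256 + 128 + 32 + 16 in binary powers of 2.
So 7^1456 ≡ 1192 · 813 · 72 · 18 · 162 ≡ 1278 (mod 1457).
Since 1278 ≠ 1, base 7 is a Fermat witness: 1457 is composite.

1278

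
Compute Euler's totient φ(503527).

Factor: 503527 = 29 · 97 · 179.
φ(503527) = (29−1) · (97−1) · (179−1) = 28 · 96 · 178 = 478464.

478464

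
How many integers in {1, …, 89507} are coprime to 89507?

79560

Factor: 89507 = 11 · 79 · 103.
φ(89507) = (11−1) · (79−1) · (103−1) = 10 · 78 · 102 = 79560.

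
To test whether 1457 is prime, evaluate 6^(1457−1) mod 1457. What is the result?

521

6^1 ≡ 6 (mod 1457)
6^2 ≡ 6^2 = 36 ≡ 36 (mod 1457)
6^4 ≡ 36^2 = 1296 ≡ 1296 (mod 1457)
6^8 ≡ 1296^2 = 1679616 ≡ 1152 (mod 1457)
6^16 ≡ 1152^2 = 1327104 ≡ 1234 (mod 1457)
6^32 ≡ 1234^2 = 1522756 ≡ 191 (mod 1457)
6^64 ≡ 191^2 = 36481 ≡ 56 (mod 1457)
6^128 ≡ 56^2 = 3136 ≡ 222 (mod 1457)
6^256 ≡ 222^2 = 49284 ≡ 1203 (mod 1457)
6^512 ≡ 1203^2 = 1447209 ≡ 408 (mod 1457)
6^1024 ≡ 408^2 = 166464 ≡ 366 (mod 1457)
1456 = 1024 + 256 + 128 + 32 + 16 in binary powers of 2.
So 6^1456 ≡ 366 · 1203 · 222 · 191 · 1234 ≡ 521 (mod 1457).
Since 521 ≠ 1, base 6 is a Fermat witness: 1457 is composite.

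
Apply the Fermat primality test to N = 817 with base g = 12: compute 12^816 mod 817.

12^1 ≡ 12 (mod 817)
12^2 ≡ 12^2 = 144 ≡ 144 (mod 817)
12^4 ≡ 144^2 = 20736 ≡ 311 (mod 817)
12^8 ≡ 311^2 = 96721 ≡ 315 (mod 817)
12^16 ≡ 315^2 = 99225 ≡ 368 (mod 817)
12^32 ≡ 368^2 = 135424 ≡ 619 (mod 817)
12^64 ≡ 619^2 = 383161 ≡ 805 (mod 817)
12^128 ≡ 805^2 = 648025 ≡ 144 (mod 817)
12^256 ≡ 144^2 = 20736 ≡ 311 (mod 817)
12^512 ≡ 311^2 = 96721 ≡ 315 (mod 817)
816 = 512 + 256 + 32 + 16 in binary powers of 2.
So 12^816 ≡ 315 · 311 · 619 · 368 ≡ 704 (mod 817).
Since 704 ≠ 1, base 12 is a Fermat witness: 817 is composite.

704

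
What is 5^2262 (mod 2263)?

900

5^1 ≡ 5 (mod 2263)
5^2 ≡ 5^2 = 25 ≡ 25 (mod 2263)
5^4 ≡ 25^2 = 625 ≡ 625 (mod 2263)
5^8 ≡ 625^2 = 390625 ≡ 1389 (mod 2263)
5^16 ≡ 1389^2 = 1929321 ≡ 1245 (mod 2263)
5^32 ≡ 1245^2 = 1550025 ≡ 2133 (mod 2263)
5^64 ≡ 2133^2 = 4549689 ≡ 1059 (mod 2263)
5^128 ≡ 1059^2 = 1121481 ≡ 1296 (mod 2263)
5^256 ≡ 1296^2 = 1679616 ≡ 470 (mod 2263)
5^512 ≡ 470^2 = 220900 ≡ 1389 (mod 2263)
5^1024 ≡ 1389^2 = 1929321 ≡ 1245 (mod 2263)
5^2048 ≡ 1245^2 = 1550025 ≡ 2133 (mod 2263)
2262 = 2048 + 128 + 64 + 16 + 4 + 2 in binary powers of 2.
So 5^2262 ≡ 2133 · 1296 · 1059 · 1245 · 625 · 25 ≡ 900 (mod 2263).
Since 900 ≠ 1, base 5 is a Fermat witness: 2263 is composite.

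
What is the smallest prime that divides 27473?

27473 is odd.
Digit sum 23, not divisible by 3.
Ends in 3: not divisible by 5.
7: 27473 = 7·3924 + 5
11: 27473 = 11·2497 + 6
13: 27473 = 13·2113 + 4
17: 27473 = 17·1616 + 1
19: 27473 = 19·1445 + 18
23: 27473 = 23·1194 + 11
29: 27473 = 29·947 + 10
31: 27473 = 31·886 + 7
37: 27473 = 37·742 + 19
41: 27473 = 41·670 + 3
43: 27473 = 43·638 + 39
47: 27473 = 47·584 + 25
53: 27473 = 53·518 + 19
59: 27473 = 59·465 + 38
61: 27473 = 61·450 + 23
67: 27473 = 67·410 + 3
71: 27473 = 71·386 + 67
73: 27473 = 73·376 + 25
79: 27473 = 79·347 + 60
83: 27473 = 83·331

83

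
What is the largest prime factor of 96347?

71

96347 = 23 · 4189
4189 = 59 · 71
71 is prime.
So 96347 = 23 · 59 · 71; the largest prime factor is 71.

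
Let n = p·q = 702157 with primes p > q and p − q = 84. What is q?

Since p = q + 84, we have 702157 = q(q + 84), so q² + 84q − 702157 = 0.
Discriminant: 84² + 4·702157 = 7056 + 2808628 = 2815684; √2815684 = 1678.
q = (−84 + 1678)/2 = 797, and p = q + 84 = 881.
Check: 797 · 881 = 702157.

797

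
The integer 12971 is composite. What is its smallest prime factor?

7

12971 is odd.
Digit sum 20, not divisible by 3.
Ends in 1: not divisible by 5.
7: 12971 = 7·1853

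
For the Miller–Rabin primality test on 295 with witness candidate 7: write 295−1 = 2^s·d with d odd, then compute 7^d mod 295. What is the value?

295 − 1 = 294 = 2^1 · 147, so d = 147.
7^1 ≡ 7 (mod 295)
7^2 ≡ 7^2 = 49 ≡ 49 (mod 295)
7^4 ≡ 49^2 = 2401 ≡ 41 (mod 295)
7^8 ≡ 41^2 = 1681 ≡ 206 (mod 295)
7^16 ≡ 206^2 = 42436 ≡ 251 (mod 295)
7^32 ≡ 251^2 = 63001 ≡ 166 (mod 295)
7^64 ≡ 166^2 = 27556 ≡ 121 (mod 295)
7^128 ≡ 121^2 = 14641 ≡ 186 (mod 295)
147 = 128 + 16 + 2 + 1 in binary powers of 2.
So 7^147 ≡ 186 · 251 · 49 · 7 ≡ 108 (mod 295).
Squaring chain: 108; never reaches −1, so base 7 is a Miller–Rabin witness that 295 is composite.

108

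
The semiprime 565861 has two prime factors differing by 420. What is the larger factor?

991

Since p = q + 420, we have 565861 = q(q + 420), so q² + 420q − 565861 = 0.
Discriminant: 420² + 4·565861 = 176400 + 2263444 = 2439844; √2439844 = 1562.
q = (−420 + 1562)/2 = 571, and p = q + 420 = 991.
Check: 571 · 991 = 565861.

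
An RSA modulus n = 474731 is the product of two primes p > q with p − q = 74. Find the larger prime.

727

Since p = q + 74, we have 474731 = q(q + 74), so q² + 74q − 474731 = 0.
Discriminant: 74² + 4·474731 = 5476 + 1898924 = 1904400; √1904400 = 1380.
q = (−74 + 1380)/2 = 653, and p = q + 74 = 727.
Check: 653 · 727 = 474731.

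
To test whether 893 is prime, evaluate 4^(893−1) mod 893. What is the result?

61

4^1 ≡ 4 (mod 893)
4^2 ≡ 4^2 = 16 ≡ 16 (mod 893)
4^4 ≡ 16^2 = 256 ≡ 256 (mod 893)
4^8 ≡ 256^2 = 65536 ≡ 347 (mod 893)
4^16 ≡ 347^2 = 120409 ≡ 747 (mod 893)
4^32 ≡ 747^2 = 558009 ≡ 777 (mod 893)
4^64 ≡ 777^2 = 603729 ≡ 61 (mod 893)
4^128 ≡ 61^2 = 3721 ≡ 149 (mod 893)
4^256 ≡ 149^2 = 22201 ≡ 769 (mod 893)
4^512 ≡ 769^2 = 591361 ≡ 195 (mod 893)
892 = 512 + 256 + 64 + 32 + 16 + 8 + 4 in binary powers of 2.
So 4^892 ≡ 195 · 769 · 61 · 777 · 747 · 347 · 256 ≡ 61 (mod 893).
Since 61 ≠ 1, base 4 is a Fermat witness: 893 is composite.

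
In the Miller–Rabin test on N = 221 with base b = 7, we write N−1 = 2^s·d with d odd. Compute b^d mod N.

221 − 1 = 220 = 2^2 · 55, so d = 55.
7^1 ≡ 7 (mod 221)
7^2 ≡ 7^2 = 49 ≡ 49 (mod 221)
7^4 ≡ 49^2 = 2401 ≡ 191 (mod 221)
7^8 ≡ 191^2 = 36481 ≡ 16 (mod 221)
7^16 ≡ 16^2 = 256 ≡ 35 (mod 221)
7^32 ≡ 35^2 = 1225 ≡ 120 (mod 221)
55 = 32 + 16 + 4 + 2 + 1 in binary powers of 2.
So 7^55 ≡ 120 · 35 · 191 · 49 · 7 ≡ 97 (mod 221).
Squaring chain: 97 → 127; never reaches −1, so base 7 is a Miller–Rabin witness that 221 is composite.

97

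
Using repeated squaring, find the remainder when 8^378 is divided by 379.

1

8^1 ≡ 8 (mod 379)
8^2 ≡ 8^2 = 64 ≡ 64 (mod 379)
8^4 ≡ 64^2 = 4096 ≡ 306 (mod 379)
8^8 ≡ 306^2 = 93636 ≡ 23 (mod 379)
8^16 ≡ 23^2 = 529 ≡ 150 (mod 379)
8^32 ≡ 150^2 = 22500 ≡ 139 (mod 379)
8^64 ≡ 139^2 = 19321 ≡ 371 (mod 379)
8^128 ≡ 371^2 = 137641 ≡ 64 (mod 379)
8^256 ≡ 64^2 = 4096 ≡ 306 (mod 379)
378 = 256 + 64 + 32 + 16 + 8 + 2 in binary powers of 2.
So 8^378 ≡ 306 · 371 · 139 · 150 · 23 · 64 ≡ 1 (mod 379).
Since the result is 1, base 8 gives no evidence that 379 is composite.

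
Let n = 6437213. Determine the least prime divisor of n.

73

6437213 is odd.
Digit sum 26, not divisible by 3.
Ends in 3: not divisible by 5.
7: 6437213 = 7·919601 + 6
11: 6437213 = 11·585201 + 2
13: 6437213 = 13·495170 + 3
17: 6437213 = 17·378659 + 10
19: 6437213 = 19·338800 + 13
23: 6437213 = 23·279878 + 19
29: 6437213 = 29·221972 + 25
31: 6437213 = 31·207652 + 1
37: 6437213 = 37·173978 + 27
41: 6437213 = 41·157005 + 8
43: 6437213 = 43·149702 + 27
47: 6437213 = 47·136961 + 46
53: 6437213 = 53·121456 + 45
59: 6437213 = 59·109105 + 18
61: 6437213 = 61·105528 + 5
67: 6437213 = 67·96077 + 54
71: 6437213 = 71·90664 + 69
73: 6437213 = 73·88181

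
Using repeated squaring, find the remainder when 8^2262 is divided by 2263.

1242

8^1 ≡ 8 (mod 2263)
8^2 ≡ 8^2 = 64 ≡ 64 (mod 2263)
8^4 ≡ 64^2 = 4096 ≡ 1833 (mod 2263)
8^8 ≡ 1833^2 = 3359889 ≡ 1597 (mod 2263)
8^16 ≡ 1597^2 = 2550409 ≡ 8 (mod 2263)
8^32 ≡ 8^2 = 64 ≡ 64 (mod 2263)
8^64 ≡ 64^2 = 4096 ≡ 1833 (mod 2263)
8^128 ≡ 1833^2 = 3359889 ≡ 1597 (mod 2263)
8^256 ≡ 1597^2 = 2550409 ≡ 8 (mod 2263)
8^512 ≡ 8^2 = 64 ≡ 64 (mod 2263)
8^1024 ≡ 64^2 = 4096 ≡ 1833 (mod 2263)
8^2048 ≡ 1833^2 = 3359889 ≡ 1597 (mod 2263)
2262 = 2048 + 128 + 64 + 16 + 4 + 2 in binary powers of 2.
So 8^2262 ≡ 1597 · 1597 · 1833 · 8 · 1833 · 64 ≡ 1242 (mod 2263).
Since 1242 ≠ 1, base 8 is a Fermat witness: 2263 is composite.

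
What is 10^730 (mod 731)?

461

10^1 ≡ 10 (mod 731)
10^2 ≡ 10^2 = 100 ≡ 100 (mod 731)
10^4 ≡ 100^2 = 10000 ≡ 497 (mod 731)
10^8 ≡ 497^2 = 247009 ≡ 662 (mod 731)
10^16 ≡ 662^2 = 438244 ≡ 375 (mod 731)
10^32 ≡ 375^2 = 140625 ≡ 273 (mod 731)
10^64 ≡ 273^2 = 74529 ≡ 698 (mod 731)
10^128 ≡ 698^2 = 487204 ≡ 358 (mod 731)
10^256 ≡ 358^2 = 128164 ≡ 239 (mod 731)
10^512 ≡ 239^2 = 57121 ≡ 103 (mod 731)
730 = 512 + 128 + 64 + 16 + 8 + 2 in binary powers of 2.
So 10^730 ≡ 103 · 358 · 698 · 375 · 662 · 100 ≡ 461 (mod 731).
Since 461 ≠ 1, base 10 is a Fermat witness: 731 is composite.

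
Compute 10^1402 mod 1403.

1361

10^1 ≡ 10 (mod 1403)
10^2 ≡ 10^2 = 100 ≡ 100 (mod 1403)
10^4 ≡ 100^2 = 10000 ≡ 179 (mod 1403)
10^8 ≡ 179^2 = 32041 ≡ 1175 (mod 1403)
10^16 ≡ 1175^2 = 1380625 ≡ 73 (mod 1403)
10^32 ≡ 73^2 = 5329 ≡ 1120 (mod 1403)
10^64 ≡ 1120^2 = 1254400 ≡ 118 (mod 1403)
10^128 ≡ 118^2 = 13924 ≡ 1297 (mod 1403)
10^256 ≡ 1297^2 = 1682209 ≡ 12 (mod 1403)
10^512 ≡ 12^2 = 144 ≡ 144 (mod 1403)
10^1024 ≡ 144^2 = 20736 ≡ 1094 (mod 1403)
1402 = 1024 + 256 + 64 + 32 + 16 + 8 + 2 in binary powers of 2.
So 10^1402 ≡ 1094 · 12 · 118 · 1120 · 73 · 1175 · 100 ≡ 1361 (mod 1403).
Since 1361 ≠ 1, base 10 is a Fermat witness: 1403 is composite.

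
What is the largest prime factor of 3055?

3055 = 5 · 611
611 = 13 · 47
47 is prime.
So 3055 = 5 · 13 · 47; the largest prime factor is 47.

47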